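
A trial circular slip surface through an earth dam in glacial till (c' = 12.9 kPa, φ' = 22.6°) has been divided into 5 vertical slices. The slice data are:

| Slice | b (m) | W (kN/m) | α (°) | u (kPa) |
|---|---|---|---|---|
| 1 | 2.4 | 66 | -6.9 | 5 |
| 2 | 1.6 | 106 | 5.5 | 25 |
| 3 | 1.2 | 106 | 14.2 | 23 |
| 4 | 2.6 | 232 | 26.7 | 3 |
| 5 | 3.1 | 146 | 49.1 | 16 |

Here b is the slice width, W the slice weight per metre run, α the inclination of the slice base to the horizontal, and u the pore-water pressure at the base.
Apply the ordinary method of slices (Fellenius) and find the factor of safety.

Ordinary method of slices: FS = Σ[c'·Δl_i + (W_i cosα_i − u_i·Δl_i)·tanφ'] / Σ W_i sinα_i, with Δl_i = b_i / cosα_i.
Slice 1: Δl = 2.4/cos(-6.9°) = 2.418 m; N'_1 = 66·cos(-6.9°) − 5·2.418 = 53.4; c'Δl = 31.19; W sinα = -7.9
Slice 2: Δl = 1.6/cos5.5° = 1.607 m; N'_2 = 106·cos5.5° − 25·1.607 = 65.3; c'Δl = 20.74; W sinα = 10.2
Slice 3: Δl = 1.2/cos14.2° = 1.238 m; N'_3 = 106·cos14.2° − 23·1.238 = 74.3; c'Δl = 15.97; W sinα = 26.0
Slice 4: Δl = 2.6/cos26.7° = 2.910 m; N'_4 = 232·cos26.7° − 3·2.910 = 198.5; c'Δl = 37.54; W sinα = 104.2
Slice 5: Δl = 3.1/cos49.1° = 4.735 m; N'_5 = 146·cos49.1° − 16·4.735 = 19.8; c'Δl = 61.08; W sinα = 110.4
Σc'Δl = 166.5 kN/m; ΣN' = 411.4 kN/m; ΣW sinα = 242.8 kN/m
Resisting = 166.5 + 411.4·tan22.6° = 166.5 + 171.3 = 337.8 kN/m
FS = 337.8 / 242.8 = 1.391

FS = 1.39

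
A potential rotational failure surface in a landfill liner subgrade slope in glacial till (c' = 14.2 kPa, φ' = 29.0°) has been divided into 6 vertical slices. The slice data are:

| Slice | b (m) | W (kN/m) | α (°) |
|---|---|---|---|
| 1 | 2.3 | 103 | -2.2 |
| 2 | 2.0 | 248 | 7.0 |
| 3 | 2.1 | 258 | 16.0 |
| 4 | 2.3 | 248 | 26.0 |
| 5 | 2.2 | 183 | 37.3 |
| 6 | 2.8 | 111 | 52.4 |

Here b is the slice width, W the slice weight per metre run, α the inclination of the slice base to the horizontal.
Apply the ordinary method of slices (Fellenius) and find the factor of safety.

Ordinary method of slices: FS = Σ[c'·Δl_i + (W_i cosα_i)·tanφ'] / Σ W_i sinα_i, with Δl_i = b_i / cosα_i.
Slice 1: Δl = 2.3/cos(-2.2°) = 2.302 m; N'_1 = 103·cos(-2.2°) = 102.9; c'Δl = 32.68; W sinα = -4.0
Slice 2: Δl = 2.0/cos7.0° = 2.015 m; N'_2 = 248·cos7.0° = 246.2; c'Δl = 28.61; W sinα = 30.2
Slice 3: Δl = 2.1/cos16.0° = 2.185 m; N'_3 = 258·cos16.0° = 248.0; c'Δl = 31.02; W sinα = 71.1
Slice 4: Δl = 2.3/cos26.0° = 2.559 m; N'_4 = 248·cos26.0° = 222.9; c'Δl = 36.34; W sinα = 108.7
Slice 5: Δl = 2.2/cos37.3° = 2.766 m; N'_5 = 183·cos37.3° = 145.6; c'Δl = 39.27; W sinα = 110.9
Slice 6: Δl = 2.8/cos52.4° = 4.589 m; N'_6 = 111·cos52.4° = 67.7; c'Δl = 65.16; W sinα = 87.9
Σc'Δl = 233.1 kN/m; ΣN' = 1033.3 kN/m; ΣW sinα = 404.9 kN/m
Resisting = 233.1 + 1033.3·tan29.0° = 233.1 + 572.8 = 805.9 kN/m
FS = 805.9 / 404.9 = 1.990

FS = 1.99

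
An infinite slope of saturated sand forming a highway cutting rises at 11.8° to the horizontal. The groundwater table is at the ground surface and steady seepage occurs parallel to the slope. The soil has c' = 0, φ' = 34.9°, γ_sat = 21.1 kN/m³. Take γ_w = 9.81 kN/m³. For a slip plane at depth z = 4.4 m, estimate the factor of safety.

FS = 1.79

With seepage parallel to the slope and the water table at the surface, the effective normal stress on the slip plane uses the buoyant unit weight γ' = γ_sat − γ_w while the driving shear stress uses γ_sat:
FS = [c' + γ' z cos²β tanφ'] / [γ_sat z sinβ cosβ]
(For c' = 0 this reduces to FS = (γ'/γ_sat)·tanφ'/tanβ.)
γ' = 21.1 − 9.81 = 11.29 kN/m³
Numerator = 0.0 + 11.29·4.4·cos²11.8°·tan34.9° = 0.0 + 11.29·4.4·0.9582·0.6976 = 33.205 kPa
Denominator = 21.1·4.4·sin11.8°·cos11.8° = 21.1·4.4·0.2045·0.9789 = 18.584 kPa
FS = 33.205 / 18.584 = 1.787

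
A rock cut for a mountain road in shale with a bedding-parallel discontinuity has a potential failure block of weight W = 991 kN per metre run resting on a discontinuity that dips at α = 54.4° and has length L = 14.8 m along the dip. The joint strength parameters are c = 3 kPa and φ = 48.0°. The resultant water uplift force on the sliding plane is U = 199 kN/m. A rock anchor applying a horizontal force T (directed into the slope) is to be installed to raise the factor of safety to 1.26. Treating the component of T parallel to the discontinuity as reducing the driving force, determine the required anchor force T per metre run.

Resolving forces along and normal to the sliding plane, with the horizontal anchor force T adding T·sinα to the effective normal force and T·cosα acting up the plane against the driving force:
FS = [cL + (W cosα − U + T sinα) tanφ] / [W sinα − T cosα]
Without the anchor: N' = 377.9 kN/m, driving T_d = 805.8 kN/m, resisting R = 3·14.8 + 377.9·tan48.0° = 464.1 kN/m, FS = 0.58.
Setting FS = 1.26 and solving for T:
1.26·(805.8 − T cos54.4°) = 464.1 + T sin54.4°·tan48.0°
T·(sin54.4°·tan48.0° + 1.26·cos54.4°) = 1.26·805.8 − 464.1
T·(0.8131·1.1106 + 1.26·0.5821) = 1015.3 − 464.1 = 551.2
T·1.6365 = 551.2
T = 336.8 kN/m

T = 337 kN/m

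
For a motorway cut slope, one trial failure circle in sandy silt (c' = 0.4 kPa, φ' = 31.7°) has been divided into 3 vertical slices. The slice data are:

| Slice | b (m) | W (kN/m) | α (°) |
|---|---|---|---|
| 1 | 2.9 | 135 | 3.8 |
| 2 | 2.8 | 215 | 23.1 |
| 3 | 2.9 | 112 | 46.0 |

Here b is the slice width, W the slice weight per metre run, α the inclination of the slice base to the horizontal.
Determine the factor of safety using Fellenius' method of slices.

FS = 1.48

Ordinary method of slices: FS = Σ[c'·Δl_i + (W_i cosα_i)·tanφ'] / Σ W_i sinα_i, with Δl_i = b_i / cosα_i.
Slice 1: Δl = 2.9/cos3.8° = 2.906 m; N'_1 = 135·cos3.8° = 134.7; c'Δl = 1.16; W sinα = 8.9
Slice 2: Δl = 2.8/cos23.1° = 3.044 m; N'_2 = 215·cos23.1° = 197.8; c'Δl = 1.22; W sinα = 84.4
Slice 3: Δl = 2.9/cos46.0° = 4.175 m; N'_3 = 112·cos46.0° = 77.8; c'Δl = 1.67; W sinα = 80.6
Σc'Δl = 4.1 kN/m; ΣN' = 410.3 kN/m; ΣW sinα = 173.9 kN/m
Resisting = 4.1 + 410.3·tan31.7° = 4.1 + 253.4 = 257.4 kN/m
FS = 257.4 / 173.9 = 1.481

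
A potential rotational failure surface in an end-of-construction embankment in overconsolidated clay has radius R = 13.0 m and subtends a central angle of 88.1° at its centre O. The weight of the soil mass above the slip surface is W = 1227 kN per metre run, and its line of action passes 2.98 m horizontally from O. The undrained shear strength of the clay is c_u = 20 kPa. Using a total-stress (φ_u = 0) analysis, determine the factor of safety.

FS = 1.42

Taking moments about the centre O, the resisting moment is provided by the undrained shear strength acting along the arc:
Arc length L_a = R·θ = 13.0·(88.1°·π/180) = 13.0·1.5376 = 19.99 m
M_R = c_u·L_a·R = 20·19.99·13.0 = 5197.2 kN·m/m
M_D = W·d = 1227·2.98 = 3656.5 kN·m/m
FS = M_R / M_D = 5197.2 / 3656.5 = 1.421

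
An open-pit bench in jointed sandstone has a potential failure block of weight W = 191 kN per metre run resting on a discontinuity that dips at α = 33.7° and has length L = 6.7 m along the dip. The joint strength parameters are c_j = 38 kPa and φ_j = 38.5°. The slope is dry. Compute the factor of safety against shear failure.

FS = 3.60

Resolving the block weight along and normal to the plane and applying the Mohr–Coulomb strength on the joint:
N' = W cosα = 191·cos33.7° = 158.9 kN/m
Driving force T = W sinα = 191·sin33.7° = 106.0 kN/m
Resisting force R = c_j·L + N'·tanφ_j = 38·6.7 + 158.9·tan38.5° = 254.6 + 126.4 = 381.0 kN/m
FS = R / T = 381.0 / 106.0 = 3.595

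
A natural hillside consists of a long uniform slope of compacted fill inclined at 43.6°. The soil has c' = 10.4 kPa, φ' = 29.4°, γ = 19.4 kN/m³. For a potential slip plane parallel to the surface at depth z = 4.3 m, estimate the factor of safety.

FS = 0.84

For an infinite slope with a slip plane parallel to the surface (no pore pressure): FS = [c' + γz cos²β tanφ'] / [γz sinβ cosβ].
γz = 19.4·4.3 = 83.42 kN/m²
Numerator = 10.4 + 83.42·cos²43.6°·tan29.4° = 10.4 + 83.42·0.5244·0.5635 = 35.050 kPa
Denominator = 83.42·sin43.6°·cos43.6° = 83.42·0.6896·0.7242 = 41.660 kPa
FS = 35.050 / 41.660 = 0.841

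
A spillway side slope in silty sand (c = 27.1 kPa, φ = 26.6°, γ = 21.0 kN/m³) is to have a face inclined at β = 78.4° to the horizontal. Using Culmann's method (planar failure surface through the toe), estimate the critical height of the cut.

H_c = 11.85 m

Culmann's analysis gives the critical failure plane at α_cr = (β + φ)/2 = (78.4 + 26.6)/2 = 52.5°, and the critical height
H_c = (4c/γ) · sinβ cosφ / [1 − cos(β − φ)]
    = (4·27.1/21.0) · sin78.4°·cos26.6° / [1 − cos(51.8°)]
    = 5.162 · 0.9796·0.8942 / [1 − 0.6184]
    = 5.162 · 0.8759 / 0.3816
    = 11.85 m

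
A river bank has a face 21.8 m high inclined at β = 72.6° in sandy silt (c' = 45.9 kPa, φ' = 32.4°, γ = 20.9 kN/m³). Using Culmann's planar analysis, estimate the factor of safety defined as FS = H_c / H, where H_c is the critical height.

FS = 1.37

H_c = (4c'/γ) · sinβ cosφ' / [1 − cos(β − φ')]
    = (4·45.9/20.9) · sin72.6°·cos32.4° / [1 − cos40.2°]
    = 8.785 · 0.8057 / 0.2362 = 29.96 m
FS = H_c / H = 29.96 / 21.8 = 1.375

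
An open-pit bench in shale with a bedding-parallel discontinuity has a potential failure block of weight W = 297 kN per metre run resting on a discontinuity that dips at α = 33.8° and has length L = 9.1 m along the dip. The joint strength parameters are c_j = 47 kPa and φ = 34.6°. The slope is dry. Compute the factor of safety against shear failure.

Resolving the block weight along and normal to the plane and applying the Mohr–Coulomb strength on the joint:
N' = W cosα = 297·cos33.8° = 246.8 kN/m
Driving force T = W sinα = 297·sin33.8° = 165.2 kN/m
Resisting force R = c_j·L + N'·tanφ = 47·9.1 + 246.8·tan34.6° = 427.7 + 170.3 = 598.0 kN/m
FS = R / T = 598.0 / 165.2 = 3.619

FS = 3.62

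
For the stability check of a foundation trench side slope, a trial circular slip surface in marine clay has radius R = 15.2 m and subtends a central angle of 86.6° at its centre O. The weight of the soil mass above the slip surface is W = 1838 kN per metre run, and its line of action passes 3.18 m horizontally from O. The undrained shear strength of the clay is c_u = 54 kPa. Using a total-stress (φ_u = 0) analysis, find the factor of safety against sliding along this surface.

FS = 3.23

Taking moments about the centre O, the resisting moment is provided by the undrained shear strength acting along the arc:
Arc length L_a = R·θ = 15.2·(86.6°·π/180) = 15.2·1.5115 = 22.97 m
M_R = c_u·L_a·R = 54·22.97·15.2 = 18857.2 kN·m/m
M_D = W·d = 1838·3.18 = 5844.8 kN·m/m
FS = M_R / M_D = 18857.2 / 5844.8 = 3.226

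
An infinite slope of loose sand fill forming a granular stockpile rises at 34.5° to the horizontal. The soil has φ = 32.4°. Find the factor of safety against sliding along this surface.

For a dry cohesionless infinite slope the factor of safety is FS = tanφ / tanβ.
FS = tan32.4° / tan34.5° = 0.6346 / 0.6873 = 0.923

FS = 0.92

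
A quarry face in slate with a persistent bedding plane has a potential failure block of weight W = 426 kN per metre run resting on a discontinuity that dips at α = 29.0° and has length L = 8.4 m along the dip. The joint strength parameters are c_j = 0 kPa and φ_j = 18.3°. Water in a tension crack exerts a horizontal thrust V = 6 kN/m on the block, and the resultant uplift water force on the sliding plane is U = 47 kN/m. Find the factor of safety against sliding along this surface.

FS = 0.50

Resolving the block weight along and normal to the plane and applying the Mohr–Coulomb strength on the joint:
N' = W cosα − U − V sinα = 426·cos29.0° − 47 − 6·sin29.0° = 322.7 kN/m
Driving force T = W sinα + V cosα = 426·sin29.0° + 6·cos29.0° = 211.8 kN/m
Resisting force R = c_j·L + N'·tanφ_j = 0·8.4 + 322.7·tan18.3° = 0.0 + 106.7 = 106.7 kN/m
FS = R / T = 106.7 / 211.8 = 0.504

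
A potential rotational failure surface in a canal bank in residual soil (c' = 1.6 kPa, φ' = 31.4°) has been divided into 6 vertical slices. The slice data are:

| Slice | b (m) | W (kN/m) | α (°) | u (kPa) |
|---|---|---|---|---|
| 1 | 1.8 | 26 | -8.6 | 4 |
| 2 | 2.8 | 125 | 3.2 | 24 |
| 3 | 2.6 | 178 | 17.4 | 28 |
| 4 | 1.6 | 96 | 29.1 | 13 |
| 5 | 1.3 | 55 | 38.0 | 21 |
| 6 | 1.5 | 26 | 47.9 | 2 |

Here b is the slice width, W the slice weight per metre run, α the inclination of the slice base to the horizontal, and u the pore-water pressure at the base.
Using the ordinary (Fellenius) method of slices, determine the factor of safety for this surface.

Ordinary method of slices: FS = Σ[c'·Δl_i + (W_i cosα_i − u_i·Δl_i)·tanφ'] / Σ W_i sinα_i, with Δl_i = b_i / cosα_i.
Slice 1: Δl = 1.8/cos(-8.6°) = 1.820 m; N'_1 = 26·cos(-8.6°) − 4·1.820 = 18.4; c'Δl = 2.91; W sinα = -3.9
Slice 2: Δl = 2.8/cos3.2° = 2.804 m; N'_2 = 125·cos3.2° − 24·2.804 = 57.5; c'Δl = 4.49; W sinα = 7.0
Slice 3: Δl = 2.6/cos17.4° = 2.725 m; N'_3 = 178·cos17.4° − 28·2.725 = 93.6; c'Δl = 4.36; W sinα = 53.2
Slice 4: Δl = 1.6/cos29.1° = 1.831 m; N'_4 = 96·cos29.1° − 13·1.831 = 60.1; c'Δl = 2.93; W sinα = 46.7
Slice 5: Δl = 1.3/cos38.0° = 1.650 m; N'_5 = 55·cos38.0° − 21·1.650 = 8.7; c'Δl = 2.64; W sinα = 33.9
Slice 6: Δl = 1.5/cos47.9° = 2.237 m; N'_6 = 26·cos47.9° − 2·2.237 = 13.0; c'Δl = 3.58; W sinα = 19.3
Σc'Δl = 20.9 kN/m; ΣN' = 251.2 kN/m; ΣW sinα = 156.2 kN/m
Resisting = 20.9 + 251.2·tan31.4° = 20.9 + 153.3 = 174.3 kN/m
FS = 174.3 / 156.2 = 1.116

FS = 1.12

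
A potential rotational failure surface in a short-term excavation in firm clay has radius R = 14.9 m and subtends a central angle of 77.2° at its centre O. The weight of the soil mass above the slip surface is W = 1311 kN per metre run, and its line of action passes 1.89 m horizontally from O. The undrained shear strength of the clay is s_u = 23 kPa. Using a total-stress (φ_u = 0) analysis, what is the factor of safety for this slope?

Taking moments about the centre O, the resisting moment is provided by the undrained shear strength acting along the arc:
Arc length L_a = R·θ = 14.9·(77.2°·π/180) = 14.9·1.3474 = 20.08 m
M_R = s_u·L_a·R = 23·20.08·14.9 = 6880.1 kN·m/m
M_D = W·d = 1311·1.89 = 2477.8 kN·m/m
FS = M_R / M_D = 6880.1 / 2477.8 = 2.777

FS = 2.78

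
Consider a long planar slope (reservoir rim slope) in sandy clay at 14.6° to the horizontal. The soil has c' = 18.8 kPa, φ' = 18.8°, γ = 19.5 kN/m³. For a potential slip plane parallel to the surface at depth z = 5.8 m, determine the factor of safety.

For an infinite slope with a slip plane parallel to the surface (no pore pressure): FS = [c' + γz cos²β tanφ'] / [γz sinβ cosβ].
γz = 19.5·5.8 = 113.10 kN/m²
Numerator = 18.8 + 113.10·cos²14.6°·tan18.8° = 18.8 + 113.10·0.9365·0.3404 = 54.856 kPa
Denominator = 113.10·sin14.6°·cos14.6° = 113.10·0.2521·0.9677 = 27.588 kPa
FS = 54.856 / 27.588 = 1.988

FS = 1.99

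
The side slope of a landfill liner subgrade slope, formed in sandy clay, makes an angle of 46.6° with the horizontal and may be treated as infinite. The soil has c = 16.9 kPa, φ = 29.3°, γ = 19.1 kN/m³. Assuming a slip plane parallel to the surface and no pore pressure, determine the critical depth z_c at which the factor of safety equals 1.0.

Setting FS = 1.00 in FS = [c + γz cos²β tanφ] / [γz sinβ cosβ] and solving for z:
z = c / [γ cosβ (FS·sinβ − cosβ·tanφ)]
  = 16.9 / [19.1·cos46.6°·(1.00·sin46.6° − cos46.6°·tan29.3°)]
  = 16.9 / [19.1·0.6871·(1.00·0.7266 − 0.6871·0.5612)]
  = 16.9 / 4.4751 = 3.776 m

z_c = 3.78 m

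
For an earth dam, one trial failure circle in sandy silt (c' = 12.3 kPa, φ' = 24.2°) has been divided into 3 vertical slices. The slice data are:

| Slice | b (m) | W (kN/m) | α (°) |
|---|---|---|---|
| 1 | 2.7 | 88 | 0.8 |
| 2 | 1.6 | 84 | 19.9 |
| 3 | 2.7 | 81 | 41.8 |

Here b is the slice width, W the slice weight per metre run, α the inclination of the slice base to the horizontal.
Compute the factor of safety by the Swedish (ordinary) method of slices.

FS = 2.40

Ordinary method of slices: FS = Σ[c'·Δl_i + (W_i cosα_i)·tanφ'] / Σ W_i sinα_i, with Δl_i = b_i / cosα_i.
Slice 1: Δl = 2.7/cos0.8° = 2.700 m; N'_1 = 88·cos0.8° = 88.0; c'Δl = 33.21; W sinα = 1.2
Slice 2: Δl = 1.6/cos19.9° = 1.702 m; N'_2 = 84·cos19.9° = 79.0; c'Δl = 20.93; W sinα = 28.6
Slice 3: Δl = 2.7/cos41.8° = 3.622 m; N'_3 = 81·cos41.8° = 60.4; c'Δl = 44.55; W sinα = 54.0
Σc'Δl = 98.7 kN/m; ΣN' = 227.4 kN/m; ΣW sinα = 83.8 kN/m
Resisting = 98.7 + 227.4·tan24.2° = 98.7 + 102.2 = 200.9 kN/m
FS = 200.9 / 83.8 = 2.397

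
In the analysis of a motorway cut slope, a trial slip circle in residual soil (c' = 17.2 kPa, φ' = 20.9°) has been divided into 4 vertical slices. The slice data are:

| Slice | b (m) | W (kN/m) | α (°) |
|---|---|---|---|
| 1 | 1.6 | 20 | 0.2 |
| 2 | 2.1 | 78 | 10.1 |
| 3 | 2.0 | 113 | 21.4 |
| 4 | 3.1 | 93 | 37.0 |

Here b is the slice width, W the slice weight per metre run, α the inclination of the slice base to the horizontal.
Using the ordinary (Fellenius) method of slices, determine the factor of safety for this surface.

FS = 2.46

Ordinary method of slices: FS = Σ[c'·Δl_i + (W_i cosα_i)·tanφ'] / Σ W_i sinα_i, with Δl_i = b_i / cosα_i.
Slice 1: Δl = 1.6/cos0.2° = 1.600 m; N'_1 = 20·cos0.2° = 20.0; c'Δl = 27.52; W sinα = 0.1
Slice 2: Δl = 2.1/cos10.1° = 2.133 m; N'_2 = 78·cos10.1° = 76.8; c'Δl = 36.69; W sinα = 13.7
Slice 3: Δl = 2.0/cos21.4° = 2.148 m; N'_3 = 113·cos21.4° = 105.2; c'Δl = 36.95; W sinα = 41.2
Slice 4: Δl = 3.1/cos37.0° = 3.882 m; N'_4 = 93·cos37.0° = 74.3; c'Δl = 66.76; W sinα = 56.0
Σc'Δl = 167.9 kN/m; ΣN' = 276.3 kN/m; ΣW sinα = 110.9 kN/m
Resisting = 167.9 + 276.3·tan20.9° = 167.9 + 105.5 = 273.4 kN/m
FS = 273.4 / 110.9 = 2.464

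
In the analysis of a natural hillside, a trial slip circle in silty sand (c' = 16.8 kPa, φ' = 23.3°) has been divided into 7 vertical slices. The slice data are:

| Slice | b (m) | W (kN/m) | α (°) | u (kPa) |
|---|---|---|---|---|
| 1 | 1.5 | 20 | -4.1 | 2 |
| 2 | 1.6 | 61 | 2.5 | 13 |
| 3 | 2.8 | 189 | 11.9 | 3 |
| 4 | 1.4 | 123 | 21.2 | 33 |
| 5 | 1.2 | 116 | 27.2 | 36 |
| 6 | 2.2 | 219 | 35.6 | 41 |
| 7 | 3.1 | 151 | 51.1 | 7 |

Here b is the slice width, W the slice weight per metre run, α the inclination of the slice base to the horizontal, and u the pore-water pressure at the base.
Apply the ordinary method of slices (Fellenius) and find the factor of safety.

FS = 1.26

Ordinary method of slices: FS = Σ[c'·Δl_i + (W_i cosα_i − u_i·Δl_i)·tanφ'] / Σ W_i sinα_i, with Δl_i = b_i / cosα_i.
Slice 1: Δl = 1.5/cos(-4.1°) = 1.504 m; N'_1 = 20·cos(-4.1°) − 2·1.504 = 16.9; c'Δl = 25.26; W sinα = -1.4
Slice 2: Δl = 1.6/cos2.5° = 1.602 m; N'_2 = 61·cos2.5° − 13·1.602 = 40.1; c'Δl = 26.91; W sinα = 2.7
Slice 3: Δl = 2.8/cos11.9° = 2.861 m; N'_3 = 189·cos11.9° − 3·2.861 = 176.4; c'Δl = 48.07; W sinα = 39.0
Slice 4: Δl = 1.4/cos21.2° = 1.502 m; N'_4 = 123·cos21.2° − 33·1.502 = 65.1; c'Δl = 25.23; W sinα = 44.5
Slice 5: Δl = 1.2/cos27.2° = 1.349 m; N'_5 = 116·cos27.2° − 36·1.349 = 54.6; c'Δl = 22.67; W sinα = 53.0
Slice 6: Δl = 2.2/cos35.6° = 2.706 m; N'_6 = 219·cos35.6° − 41·2.706 = 67.1; c'Δl = 45.46; W sinα = 127.5
Slice 7: Δl = 3.1/cos51.1° = 4.937 m; N'_7 = 151·cos51.1° − 7·4.937 = 60.3; c'Δl = 82.93; W sinα = 117.5
Σc'Δl = 276.5 kN/m; ΣN' = 480.5 kN/m; ΣW sinα = 382.7 kN/m
Resisting = 276.5 + 480.5·tan23.3° = 276.5 + 207.0 = 483.5 kN/m
FS = 483.5 / 382.7 = 1.263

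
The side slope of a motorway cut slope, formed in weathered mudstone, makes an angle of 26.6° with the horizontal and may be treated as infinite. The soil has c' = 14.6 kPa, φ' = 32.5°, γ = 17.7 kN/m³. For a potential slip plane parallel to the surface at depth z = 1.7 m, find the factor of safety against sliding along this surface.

For an infinite slope with a slip plane parallel to the surface (no pore pressure): FS = [c' + γz cos²β tanφ'] / [γz sinβ cosβ].
γz = 17.7·1.7 = 30.09 kN/m²
Numerator = 14.6 + 30.09·cos²26.6°·tan32.5° = 14.6 + 30.09·0.7995·0.6371 = 29.926 kPa
Denominator = 30.09·sin26.6°·cos26.6° = 30.09·0.4478·0.8942 = 12.047 kPa
FS = 29.926 / 12.047 = 2.484

FS = 2.48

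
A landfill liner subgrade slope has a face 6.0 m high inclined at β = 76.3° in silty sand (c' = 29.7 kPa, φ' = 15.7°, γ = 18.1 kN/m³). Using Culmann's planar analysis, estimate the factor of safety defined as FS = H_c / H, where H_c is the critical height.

H_c = (4c'/γ) · sinβ cosφ' / [1 − cos(β − φ')]
    = (4·29.7/18.1) · sin76.3°·cos15.7° / [1 − cos60.6°]
    = 6.564 · 0.9353 / 0.5091 = 12.06 m
FS = H_c / H = 12.06 / 6.0 = 2.010

FS = 2.01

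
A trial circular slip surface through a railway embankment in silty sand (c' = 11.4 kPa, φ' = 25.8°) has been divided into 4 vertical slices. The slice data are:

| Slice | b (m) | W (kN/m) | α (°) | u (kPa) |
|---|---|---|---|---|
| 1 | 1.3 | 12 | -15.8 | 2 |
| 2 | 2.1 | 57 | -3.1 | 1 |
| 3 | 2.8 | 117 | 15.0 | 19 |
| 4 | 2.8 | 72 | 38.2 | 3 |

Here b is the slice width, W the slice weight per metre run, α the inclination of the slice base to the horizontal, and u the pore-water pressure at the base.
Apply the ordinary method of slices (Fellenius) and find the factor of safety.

FS = 2.83

Ordinary method of slices: FS = Σ[c'·Δl_i + (W_i cosα_i − u_i·Δl_i)·tanφ'] / Σ W_i sinα_i, with Δl_i = b_i / cosα_i.
Slice 1: Δl = 1.3/cos(-15.8°) = 1.351 m; N'_1 = 12·cos(-15.8°) − 2·1.351 = 8.8; c'Δl = 15.40; W sinα = -3.3
Slice 2: Δl = 2.1/cos(-3.1°) = 2.103 m; N'_2 = 57·cos(-3.1°) − 1·2.103 = 54.8; c'Δl = 23.98; W sinα = -3.1
Slice 3: Δl = 2.8/cos15.0° = 2.899 m; N'_3 = 117·cos15.0° − 19·2.899 = 57.9; c'Δl = 33.05; W sinα = 30.3
Slice 4: Δl = 2.8/cos38.2° = 3.563 m; N'_4 = 72·cos38.2° − 3·3.563 = 45.9; c'Δl = 40.62; W sinα = 44.5
Σc'Δl = 113.0 kN/m; ΣN' = 167.5 kN/m; ΣW sinα = 68.5 kN/m
Resisting = 113.0 + 167.5·tan25.8° = 113.0 + 81.0 = 194.0 kN/m
FS = 194.0 / 68.5 = 2.834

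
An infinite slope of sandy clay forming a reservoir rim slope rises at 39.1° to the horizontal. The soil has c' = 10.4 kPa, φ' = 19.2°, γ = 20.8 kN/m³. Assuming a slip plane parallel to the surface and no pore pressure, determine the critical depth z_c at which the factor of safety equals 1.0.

z_c = 1.79 m

Setting FS = 1.00 in FS = [c' + γz cos²β tanφ'] / [γz sinβ cosβ] and solving for z:
z = c' / [γ cosβ (FS·sinβ − cosβ·tanφ')]
  = 10.4 / [20.8·cos39.1°·(1.00·sin39.1° − cos39.1°·tan19.2°)]
  = 10.4 / [20.8·0.7760·(1.00·0.6307 − 0.7760·0.3482)]
  = 10.4 / 5.8179 = 1.788 m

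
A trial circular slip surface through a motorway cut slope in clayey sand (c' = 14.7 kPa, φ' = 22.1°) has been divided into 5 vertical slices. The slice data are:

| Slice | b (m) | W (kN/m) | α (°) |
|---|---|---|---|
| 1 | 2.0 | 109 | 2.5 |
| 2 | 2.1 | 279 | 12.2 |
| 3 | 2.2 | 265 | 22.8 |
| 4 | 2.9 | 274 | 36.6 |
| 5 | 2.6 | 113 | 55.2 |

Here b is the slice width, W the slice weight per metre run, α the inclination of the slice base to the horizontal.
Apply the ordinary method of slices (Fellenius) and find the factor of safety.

Ordinary method of slices: FS = Σ[c'·Δl_i + (W_i cosα_i)·tanφ'] / Σ W_i sinα_i, with Δl_i = b_i / cosα_i.
Slice 1: Δl = 2.0/cos2.5° = 2.002 m; N'_1 = 109·cos2.5° = 108.9; c'Δl = 29.43; W sinα = 4.8
Slice 2: Δl = 2.1/cos12.2° = 2.149 m; N'_2 = 279·cos12.2° = 272.7; c'Δl = 31.58; W sinα = 59.0
Slice 3: Δl = 2.2/cos22.8° = 2.386 m; N'_3 = 265·cos22.8° = 244.3; c'Δl = 35.08; W sinα = 102.7
Slice 4: Δl = 2.9/cos36.6° = 3.612 m; N'_4 = 274·cos36.6° = 220.0; c'Δl = 53.10; W sinα = 163.4
Slice 5: Δl = 2.6/cos55.2° = 4.556 m; N'_5 = 113·cos55.2° = 64.5; c'Δl = 66.97; W sinα = 92.8
Σc'Δl = 216.2 kN/m; ΣN' = 910.4 kN/m; ΣW sinα = 422.6 kN/m
Resisting = 216.2 + 910.4·tan22.1° = 216.2 + 369.7 = 585.8 kN/m
FS = 585.8 / 422.6 = 1.386

FS = 1.39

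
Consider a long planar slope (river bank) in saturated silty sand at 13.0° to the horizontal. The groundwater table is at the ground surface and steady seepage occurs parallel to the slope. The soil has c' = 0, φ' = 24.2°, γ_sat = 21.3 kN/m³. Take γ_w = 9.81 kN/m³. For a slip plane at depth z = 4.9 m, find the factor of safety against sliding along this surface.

With seepage parallel to the slope and the water table at the surface, the effective normal stress on the slip plane uses the buoyant unit weight γ' = γ_sat − γ_w while the driving shear stress uses γ_sat:
FS = [c' + γ' z cos²β tanφ'] / [γ_sat z sinβ cosβ]
(For c' = 0 this reduces to FS = (γ'/γ_sat)·tanφ'/tanβ.)
γ' = 21.3 − 9.81 = 11.49 kN/m³
Numerator = 0.0 + 11.49·4.9·cos²13.0°·tan24.2° = 0.0 + 11.49·4.9·0.9494·0.4494 = 24.022 kPa
Denominator = 21.3·4.9·sin13.0°·cos13.0° = 21.3·4.9·0.2250·0.9744 = 22.876 kPa
FS = 24.022 / 22.876 = 1.050

FS = 1.05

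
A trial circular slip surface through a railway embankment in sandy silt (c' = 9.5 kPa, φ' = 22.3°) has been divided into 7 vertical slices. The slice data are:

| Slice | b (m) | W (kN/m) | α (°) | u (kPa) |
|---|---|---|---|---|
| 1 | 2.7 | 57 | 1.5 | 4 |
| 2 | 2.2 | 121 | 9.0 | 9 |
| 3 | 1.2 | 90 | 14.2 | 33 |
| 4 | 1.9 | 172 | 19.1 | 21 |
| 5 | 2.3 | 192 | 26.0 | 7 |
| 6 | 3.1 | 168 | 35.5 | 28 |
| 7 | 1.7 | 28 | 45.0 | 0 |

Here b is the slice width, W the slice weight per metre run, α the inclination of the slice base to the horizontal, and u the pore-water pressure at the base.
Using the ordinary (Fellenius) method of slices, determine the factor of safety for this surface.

Ordinary method of slices: FS = Σ[c'·Δl_i + (W_i cosα_i − u_i·Δl_i)·tanφ'] / Σ W_i sinα_i, with Δl_i = b_i / cosα_i.
Slice 1: Δl = 2.7/cos1.5° = 2.701 m; N'_1 = 57·cos1.5° − 4·2.701 = 46.2; c'Δl = 25.66; W sinα = 1.5
Slice 2: Δl = 2.2/cos9.0° = 2.227 m; N'_2 = 121·cos9.0° − 9·2.227 = 99.5; c'Δl = 21.16; W sinα = 18.9
Slice 3: Δl = 1.2/cos14.2° = 1.238 m; N'_3 = 90·cos14.2° − 33·1.238 = 46.4; c'Δl = 11.76; W sinα = 22.1
Slice 4: Δl = 1.9/cos19.1° = 2.011 m; N'_4 = 172·cos19.1° − 21·2.011 = 120.3; c'Δl = 19.10; W sinα = 56.3
Slice 5: Δl = 2.3/cos26.0° = 2.559 m; N'_5 = 192·cos26.0° − 7·2.559 = 154.7; c'Δl = 24.31; W sinα = 84.2
Slice 6: Δl = 3.1/cos35.5° = 3.808 m; N'_6 = 168·cos35.5° − 28·3.808 = 30.2; c'Δl = 36.17; W sinα = 97.6
Slice 7: Δl = 1.7/cos45.0° = 2.404 m; N'_7 = 28·cos45.0° − 0·2.404 = 19.8; c'Δl = 22.84; W sinα = 19.8
Σc'Δl = 161.0 kN/m; ΣN' = 517.0 kN/m; ΣW sinα = 300.3 kN/m
Resisting = 161.0 + 517.0·tan22.3° = 161.0 + 212.0 = 373.0 kN/m
FS = 373.0 / 300.3 = 1.242

FS = 1.24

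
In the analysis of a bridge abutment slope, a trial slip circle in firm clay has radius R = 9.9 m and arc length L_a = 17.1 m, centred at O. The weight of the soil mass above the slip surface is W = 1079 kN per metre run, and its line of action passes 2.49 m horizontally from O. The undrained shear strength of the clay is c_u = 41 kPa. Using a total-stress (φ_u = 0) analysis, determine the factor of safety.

FS = 2.58

Taking moments about the centre O, the resisting moment is provided by the undrained shear strength acting along the arc:
M_R = c_u·L_a·R = 41·17.10·9.9 = 6940.9 kN·m/m
M_D = W·d = 1079·2.49 = 2686.7 kN·m/m
FS = M_R / M_D = 6940.9 / 2686.7 = 2.583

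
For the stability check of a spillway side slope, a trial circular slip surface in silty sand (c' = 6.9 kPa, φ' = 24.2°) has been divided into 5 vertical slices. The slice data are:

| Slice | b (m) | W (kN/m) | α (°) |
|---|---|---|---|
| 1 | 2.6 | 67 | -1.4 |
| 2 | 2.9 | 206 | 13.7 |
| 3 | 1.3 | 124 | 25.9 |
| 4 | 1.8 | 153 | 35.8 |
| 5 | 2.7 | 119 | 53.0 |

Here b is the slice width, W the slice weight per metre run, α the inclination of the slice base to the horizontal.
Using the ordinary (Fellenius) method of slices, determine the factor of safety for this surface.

Ordinary method of slices: FS = Σ[c'·Δl_i + (W_i cosα_i)·tanφ'] / Σ W_i sinα_i, with Δl_i = b_i / cosα_i.
Slice 1: Δl = 2.6/cos(-1.4°) = 2.601 m; N'_1 = 67·cos(-1.4°) = 67.0; c'Δl = 17.95; W sinα = -1.6
Slice 2: Δl = 2.9/cos13.7° = 2.985 m; N'_2 = 206·cos13.7° = 200.1; c'Δl = 20.60; W sinα = 48.8
Slice 3: Δl = 1.3/cos25.9° = 1.445 m; N'_3 = 124·cos25.9° = 111.5; c'Δl = 9.97; W sinα = 54.2
Slice 4: Δl = 1.8/cos35.8° = 2.219 m; N'_4 = 153·cos35.8° = 124.1; c'Δl = 15.31; W sinα = 89.5
Slice 5: Δl = 2.7/cos53.0° = 4.486 m; N'_5 = 119·cos53.0° = 71.6; c'Δl = 30.96; W sinα = 95.0
Σc'Δl = 94.8 kN/m; ΣN' = 574.4 kN/m; ΣW sinα = 285.9 kN/m
Resisting = 94.8 + 574.4·tan24.2° = 94.8 + 258.1 = 352.9 kN/m
FS = 352.9 / 285.9 = 1.235

FS = 1.23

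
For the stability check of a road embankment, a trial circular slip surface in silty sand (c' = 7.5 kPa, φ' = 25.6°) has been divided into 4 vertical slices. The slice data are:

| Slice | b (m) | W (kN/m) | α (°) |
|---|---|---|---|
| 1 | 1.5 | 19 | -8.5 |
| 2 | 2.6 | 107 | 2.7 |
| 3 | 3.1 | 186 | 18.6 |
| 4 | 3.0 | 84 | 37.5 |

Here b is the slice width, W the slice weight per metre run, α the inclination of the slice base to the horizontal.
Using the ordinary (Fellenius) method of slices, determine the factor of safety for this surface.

Ordinary method of slices: FS = Σ[c'·Δl_i + (W_i cosα_i)·tanφ'] / Σ W_i sinα_i, with Δl_i = b_i / cosα_i.
Slice 1: Δl = 1.5/cos(-8.5°) = 1.517 m; N'_1 = 19·cos(-8.5°) = 18.8; c'Δl = 11.37; W sinα = -2.8
Slice 2: Δl = 2.6/cos2.7° = 2.603 m; N'_2 = 107·cos2.7° = 106.9; c'Δl = 19.52; W sinα = 5.0
Slice 3: Δl = 3.1/cos18.6° = 3.271 m; N'_3 = 186·cos18.6° = 176.3; c'Δl = 24.53; W sinα = 59.3
Slice 4: Δl = 3.0/cos37.5° = 3.781 m; N'_4 = 84·cos37.5° = 66.6; c'Δl = 28.36; W sinα = 51.1
Σc'Δl = 83.8 kN/m; ΣN' = 368.6 kN/m; ΣW sinα = 112.7 kN/m
Resisting = 83.8 + 368.6·tan25.6° = 83.8 + 176.6 = 260.4 kN/m
FS = 260.4 / 112.7 = 2.311

FS = 2.31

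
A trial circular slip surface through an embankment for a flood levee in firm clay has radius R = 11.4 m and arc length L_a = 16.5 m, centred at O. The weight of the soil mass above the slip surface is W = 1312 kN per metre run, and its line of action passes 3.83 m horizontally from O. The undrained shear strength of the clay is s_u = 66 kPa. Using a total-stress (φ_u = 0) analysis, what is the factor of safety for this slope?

FS = 2.47

Taking moments about the centre O, the resisting moment is provided by the undrained shear strength acting along the arc:
M_R = s_u·L_a·R = 66·16.50·11.4 = 12414.6 kN·m/m
M_D = W·d = 1312·3.83 = 5025.0 kN·m/m
FS = M_R / M_D = 12414.6 / 5025.0 = 2.471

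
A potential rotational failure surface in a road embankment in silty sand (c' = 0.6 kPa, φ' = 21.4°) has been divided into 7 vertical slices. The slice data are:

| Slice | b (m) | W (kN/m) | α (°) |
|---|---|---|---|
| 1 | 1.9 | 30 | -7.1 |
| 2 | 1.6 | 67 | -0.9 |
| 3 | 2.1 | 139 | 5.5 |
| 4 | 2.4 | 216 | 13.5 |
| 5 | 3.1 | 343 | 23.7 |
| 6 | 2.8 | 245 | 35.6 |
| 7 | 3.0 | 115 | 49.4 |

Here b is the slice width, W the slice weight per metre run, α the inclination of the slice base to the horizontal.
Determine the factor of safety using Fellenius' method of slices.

FS = 0.98

Ordinary method of slices: FS = Σ[c'·Δl_i + (W_i cosα_i)·tanφ'] / Σ W_i sinα_i, with Δl_i = b_i / cosα_i.
Slice 1: Δl = 1.9/cos(-7.1°) = 1.915 m; N'_1 = 30·cos(-7.1°) = 29.8; c'Δl = 1.15; W sinα = -3.7
Slice 2: Δl = 1.6/cos(-0.9°) = 1.600 m; N'_2 = 67·cos(-0.9°) = 67.0; c'Δl = 0.96; W sinα = -1.1
Slice 3: Δl = 2.1/cos5.5° = 2.110 m; N'_3 = 139·cos5.5° = 138.4; c'Δl = 1.27; W sinα = 13.3
Slice 4: Δl = 2.4/cos13.5° = 2.468 m; N'_4 = 216·cos13.5° = 210.0; c'Δl = 1.48; W sinα = 50.4
Slice 5: Δl = 3.1/cos23.7° = 3.386 m; N'_5 = 343·cos23.7° = 314.1; c'Δl = 2.03; W sinα = 137.9
Slice 6: Δl = 2.8/cos35.6° = 3.444 m; N'_6 = 245·cos35.6° = 199.2; c'Δl = 2.07; W sinα = 142.6
Slice 7: Δl = 3.0/cos49.4° = 4.610 m; N'_7 = 115·cos49.4° = 74.8; c'Δl = 2.77; W sinα = 87.3
Σc'Δl = 11.7 kN/m; ΣN' = 1033.3 kN/m; ΣW sinα = 426.8 kN/m
Resisting = 11.7 + 1033.3·tan21.4° = 11.7 + 404.9 = 416.7 kN/m
FS = 416.7 / 426.8 = 0.976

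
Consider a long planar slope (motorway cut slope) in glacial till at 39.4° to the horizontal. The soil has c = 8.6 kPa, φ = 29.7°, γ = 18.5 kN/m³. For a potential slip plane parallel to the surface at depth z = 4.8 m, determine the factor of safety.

For an infinite slope with a slip plane parallel to the surface (no pore pressure): FS = [c + γz cos²β tanφ] / [γz sinβ cosβ].
γz = 18.5·4.8 = 88.80 kN/m²
Numerator = 8.6 + 88.80·cos²39.4°·tan29.7° = 8.6 + 88.80·0.5971·0.5704 = 38.844 kPa
Denominator = 88.80·sin39.4°·cos39.4° = 88.80·0.6347·0.7727 = 43.554 kPa
FS = 38.844 / 43.554 = 0.892

FS = 0.89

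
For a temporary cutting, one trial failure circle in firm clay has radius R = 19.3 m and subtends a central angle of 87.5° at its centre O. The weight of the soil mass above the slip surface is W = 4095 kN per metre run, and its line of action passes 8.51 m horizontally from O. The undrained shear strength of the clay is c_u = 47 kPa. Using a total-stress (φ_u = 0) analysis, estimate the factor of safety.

FS = 0.77

Taking moments about the centre O, the resisting moment is provided by the undrained shear strength acting along the arc:
Arc length L_a = R·θ = 19.3·(87.5°·π/180) = 19.3·1.5272 = 29.47 m
M_R = c_u·L_a·R = 47·29.47·19.3 = 26736.1 kN·m/m
M_D = W·d = 4095·8.51 = 34848.4 kN·m/m
FS = M_R / M_D = 26736.1 / 34848.4 = 0.767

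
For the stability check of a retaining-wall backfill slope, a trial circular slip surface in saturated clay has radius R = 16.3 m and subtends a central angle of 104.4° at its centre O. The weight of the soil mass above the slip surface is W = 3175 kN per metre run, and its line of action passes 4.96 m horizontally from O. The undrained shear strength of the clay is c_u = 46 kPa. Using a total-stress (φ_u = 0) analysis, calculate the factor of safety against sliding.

Taking moments about the centre O, the resisting moment is provided by the undrained shear strength acting along the arc:
Arc length L_a = R·θ = 16.3·(104.4°·π/180) = 16.3·1.8221 = 29.70 m
M_R = c_u·L_a·R = 46·29.70·16.3 = 22269.5 kN·m/m
M_D = W·d = 3175·4.96 = 15748.0 kN·m/m
FS = M_R / M_D = 22269.5 / 15748.0 = 1.414

FS = 1.41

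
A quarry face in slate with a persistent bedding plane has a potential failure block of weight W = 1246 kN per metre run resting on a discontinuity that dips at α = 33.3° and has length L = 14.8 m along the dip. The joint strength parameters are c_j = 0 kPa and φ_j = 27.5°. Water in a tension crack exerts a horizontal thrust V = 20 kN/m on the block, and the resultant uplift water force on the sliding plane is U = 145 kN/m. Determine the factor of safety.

Resolving the block weight along and normal to the plane and applying the Mohr–Coulomb strength on the joint:
N' = W cosα − U − V sinα = 1246·cos33.3° − 145 − 20·sin33.3° = 885.4 kN/m
Driving force T = W sinα + V cosα = 1246·sin33.3° + 20·cos33.3° = 700.8 kN/m
Resisting force R = c_j·L + N'·tanφ_j = 0·14.8 + 885.4·tan27.5° = 0.0 + 460.9 = 460.9 kN/m
FS = R / T = 460.9 / 700.8 = 0.658

FS = 0.66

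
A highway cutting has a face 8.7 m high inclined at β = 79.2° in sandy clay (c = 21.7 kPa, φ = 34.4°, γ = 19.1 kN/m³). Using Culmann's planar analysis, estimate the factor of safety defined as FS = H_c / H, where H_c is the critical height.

H_c = (4c/γ) · sinβ cosφ / [1 − cos(β − φ)]
    = (4·21.7/19.1) · sin79.2°·cos34.4° / [1 − cos44.8°]
    = 4.545 · 0.8105 / 0.2904 = 12.68 m
FS = H_c / H = 12.68 / 8.7 = 1.458

FS = 1.46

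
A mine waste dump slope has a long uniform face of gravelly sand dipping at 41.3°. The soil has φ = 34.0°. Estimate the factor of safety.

For a dry cohesionless infinite slope the factor of safety is FS = tanφ / tanβ.
FS = tan34.0° / tan41.3° = 0.6745 / 0.8785 = 0.768

FS = 0.77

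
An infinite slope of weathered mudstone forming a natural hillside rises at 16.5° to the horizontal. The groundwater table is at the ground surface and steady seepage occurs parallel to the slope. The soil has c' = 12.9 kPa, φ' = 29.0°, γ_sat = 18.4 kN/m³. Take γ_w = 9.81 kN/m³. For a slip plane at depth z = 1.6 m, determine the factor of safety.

With seepage parallel to the slope and the water table at the surface, the effective normal stress on the slip plane uses the buoyant unit weight γ' = γ_sat − γ_w while the driving shear stress uses γ_sat:
FS = [c' + γ' z cos²β tanφ'] / [γ_sat z sinβ cosβ]
γ' = 18.4 − 9.81 = 8.59 kN/m³
Numerator = 12.9 + 8.59·1.6·cos²16.5°·tan29.0° = 12.9 + 8.59·1.6·0.9193·0.5543 = 19.904 kPa
Denominator = 18.4·1.6·sin16.5°·cos16.5° = 18.4·1.6·0.2840·0.9588 = 8.017 kPa
FS = 19.904 / 8.017 = 2.483

FS = 2.48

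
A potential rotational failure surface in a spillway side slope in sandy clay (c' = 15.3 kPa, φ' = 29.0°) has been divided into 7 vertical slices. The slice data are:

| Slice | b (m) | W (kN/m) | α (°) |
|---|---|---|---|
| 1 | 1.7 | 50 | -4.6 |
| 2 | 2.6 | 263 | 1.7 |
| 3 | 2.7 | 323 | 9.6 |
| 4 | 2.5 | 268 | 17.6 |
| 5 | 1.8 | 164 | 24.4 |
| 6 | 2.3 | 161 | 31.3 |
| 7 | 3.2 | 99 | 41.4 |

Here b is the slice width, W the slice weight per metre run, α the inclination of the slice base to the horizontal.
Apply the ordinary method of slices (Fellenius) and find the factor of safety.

Ordinary method of slices: FS = Σ[c'·Δl_i + (W_i cosα_i)·tanφ'] / Σ W_i sinα_i, with Δl_i = b_i / cosα_i.
Slice 1: Δl = 1.7/cos(-4.6°) = 1.705 m; N'_1 = 50·cos(-4.6°) = 49.8; c'Δl = 26.09; W sinα = -4.0
Slice 2: Δl = 2.6/cos1.7° = 2.601 m; N'_2 = 263·cos1.7° = 262.9; c'Δl = 39.80; W sinα = 7.8
Slice 3: Δl = 2.7/cos9.6° = 2.738 m; N'_3 = 323·cos9.6° = 318.5; c'Δl = 41.90; W sinα = 53.9
Slice 4: Δl = 2.5/cos17.6° = 2.623 m; N'_4 = 268·cos17.6° = 255.5; c'Δl = 40.13; W sinα = 81.0
Slice 5: Δl = 1.8/cos24.4° = 1.977 m; N'_5 = 164·cos24.4° = 149.4; c'Δl = 30.24; W sinα = 67.7
Slice 6: Δl = 2.3/cos31.3° = 2.692 m; N'_6 = 161·cos31.3° = 137.6; c'Δl = 41.18; W sinα = 83.6
Slice 7: Δl = 3.2/cos41.4° = 4.266 m; N'_7 = 99·cos41.4° = 74.3; c'Δl = 65.27; W sinα = 65.5
Σc'Δl = 284.6 kN/m; ΣN' = 1247.8 kN/m; ΣW sinα = 355.6 kN/m
Resisting = 284.6 + 1247.8·tan29.0° = 284.6 + 691.7 = 976.3 kN/m
FS = 976.3 / 355.6 = 2.746

FS = 2.75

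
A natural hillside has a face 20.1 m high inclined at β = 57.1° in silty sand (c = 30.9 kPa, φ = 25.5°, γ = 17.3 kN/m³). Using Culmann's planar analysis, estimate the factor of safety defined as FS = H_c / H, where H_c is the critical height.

FS = 1.82

H_c = (4c/γ) · sinβ cosφ / [1 − cos(β − φ)]
    = (4·30.9/17.3) · sin57.1°·cos25.5° / [1 − cos31.6°]
    = 7.145 · 0.7578 / 0.1483 = 36.52 m
FS = H_c / H = 36.52 / 20.1 = 1.817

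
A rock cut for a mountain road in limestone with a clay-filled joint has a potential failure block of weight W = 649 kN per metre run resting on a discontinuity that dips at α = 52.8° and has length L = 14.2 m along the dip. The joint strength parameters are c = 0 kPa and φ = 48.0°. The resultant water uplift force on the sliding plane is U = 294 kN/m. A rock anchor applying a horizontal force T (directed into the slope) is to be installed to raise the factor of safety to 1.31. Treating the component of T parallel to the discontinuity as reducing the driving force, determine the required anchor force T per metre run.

T = 339 kN/m

Resolving forces along and normal to the sliding plane, with the horizontal anchor force T adding T·sinα to the effective normal force and T·cosα acting up the plane against the driving force:
FS = [cL + (W cosα − U + T sinα) tanφ] / [W sinα − T cosα]
Without the anchor: N' = 98.4 kN/m, driving T_d = 516.9 kN/m, resisting R = 0·14.2 + 98.4·tan48.0° = 109.3 kN/m, FS = 0.21.
Setting FS = 1.31 and solving for T:
1.31·(516.9 − T cos52.8°) = 109.3 + T sin52.8°·tan48.0°
T·(sin52.8°·tan48.0° + 1.31·cos52.8°) = 1.31·516.9 − 109.3
T·(0.7965·1.1106 + 1.31·0.6046) = 677.2 − 109.3 = 567.9
T·1.6767 = 567.9
T = 338.7 kN/m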